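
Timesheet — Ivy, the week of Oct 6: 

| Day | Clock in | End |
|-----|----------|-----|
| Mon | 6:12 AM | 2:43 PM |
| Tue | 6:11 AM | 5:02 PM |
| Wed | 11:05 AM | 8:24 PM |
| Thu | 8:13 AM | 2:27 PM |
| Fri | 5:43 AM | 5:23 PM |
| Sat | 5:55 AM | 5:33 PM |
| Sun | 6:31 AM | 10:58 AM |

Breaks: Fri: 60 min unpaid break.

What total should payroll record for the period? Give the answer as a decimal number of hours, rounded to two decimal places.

Mon: 6:12 AM–2:43 PM = 8 h 31 min
Tue: 6:11 AM–5:02 PM = 10 h 51 min
Wed: 11:05 AM–8:24 PM = 9 h 19 min
Thu: 8:13 AM–2:27 PM = 6 h 14 min
Fri: 5:43 AM–5:23 PM = 11 h 40 min; less 60 min break → 10 h 40 min
Sat: 5:55 AM–5:33 PM = 11 h 38 min
Sun: 6:31 AM–10:58 AM = 4 h 27 min
Total: 8 h 31 min + 10 h 51 min + 9 h 19 min + 6 h 14 min + 10 h 40 min + 11 h 38 min + 4 h 27 min = 61 h 40 min.

61.67 hours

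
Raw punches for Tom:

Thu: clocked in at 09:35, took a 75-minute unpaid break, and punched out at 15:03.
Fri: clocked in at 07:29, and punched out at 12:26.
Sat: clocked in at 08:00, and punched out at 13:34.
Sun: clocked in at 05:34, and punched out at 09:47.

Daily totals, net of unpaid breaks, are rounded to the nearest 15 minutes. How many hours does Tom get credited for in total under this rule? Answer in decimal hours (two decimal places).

19.00 hours

Thu: 09:35–15:03 = 5 h 28 min − 75 min = 4 h 13 min → rounds to 4 h 15 min
Fri: 07:29–12:26 = 4 h 57 min → rounds to 5 h 0 min
Sat: 08:00–13:34 = 5 h 34 min → rounds to 5 h 30 min
Sun: 05:34–09:47 = 4 h 13 min → rounds to 4 h 15 min
Total credited: 19 h 0 min.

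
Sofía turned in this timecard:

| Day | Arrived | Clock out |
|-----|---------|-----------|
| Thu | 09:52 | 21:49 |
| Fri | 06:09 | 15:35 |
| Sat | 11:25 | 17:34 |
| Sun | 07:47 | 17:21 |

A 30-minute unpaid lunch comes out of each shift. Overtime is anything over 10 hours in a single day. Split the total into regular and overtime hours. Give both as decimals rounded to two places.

Regular 33.65 hours, overtime 1.45 hours

Thu: 09:52–21:49 = 11 h 57 min; less 30 min break → 11 h 27 min
Fri: 06:09–15:35 = 9 h 26 min; less 30 min break → 8 h 56 min
Sat: 11:25–17:34 = 6 h 9 min; less 30 min break → 5 h 39 min
Sun: 07:47–17:21 = 9 h 34 min; less 30 min break → 9 h 4 min
Thu reg 10 h 0 min / OT 1 h 27 min; Fri reg 8 h 56 min / OT 0 h 0 min; Sat reg 5 h 39 min / OT 0 h 0 min; Sun reg 9 h 4 min / OT 0 h 0 min.
Totals: regular 33 h 39 min, overtime 1 h 27 min.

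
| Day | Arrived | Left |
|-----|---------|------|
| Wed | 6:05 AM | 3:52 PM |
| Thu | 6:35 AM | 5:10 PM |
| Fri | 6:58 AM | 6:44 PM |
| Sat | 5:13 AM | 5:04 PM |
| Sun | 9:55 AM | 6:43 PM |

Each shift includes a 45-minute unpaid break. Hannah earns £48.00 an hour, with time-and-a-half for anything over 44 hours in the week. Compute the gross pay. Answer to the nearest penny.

Wed: 6:05 AM–3:52 PM = 9 h 47 min; less 45 min break → 9 h 2 min
Thu: 6:35 AM–5:10 PM = 10 h 35 min; less 45 min break → 9 h 50 min
Fri: 6:58 AM–6:44 PM = 11 h 46 min; less 45 min break → 11 h 1 min
Sat: 5:13 AM–5:04 PM = 11 h 51 min; less 45 min break → 11 h 6 min
Sun: 9:55 AM–6:43 PM = 8 h 48 min; less 45 min break → 8 h 3 min
Total worked: 49 h 2 min = 2942 min.
Regular 44 h 0 min = 2640 min at £48.00/h; overtime 5 h 2 min = 302 min at £72.00/h.
Pay = (2640 × £48.00 + 302 × £72.00) ÷ 60 = £2474.40.

£2474.40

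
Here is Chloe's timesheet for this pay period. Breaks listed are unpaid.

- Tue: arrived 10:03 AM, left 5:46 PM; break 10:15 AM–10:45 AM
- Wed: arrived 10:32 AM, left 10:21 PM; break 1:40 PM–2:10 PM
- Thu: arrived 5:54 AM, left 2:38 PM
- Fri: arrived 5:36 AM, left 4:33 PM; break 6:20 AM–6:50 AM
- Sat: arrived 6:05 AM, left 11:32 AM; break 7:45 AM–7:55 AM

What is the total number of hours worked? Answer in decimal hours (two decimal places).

Tue: 10:03 AM–5:46 PM = 7 h 43 min; less 30 min break → 7 h 13 min
Wed: 10:32 AM–10:21 PM = 11 h 49 min; less 30 min break → 11 h 19 min
Thu: 5:54 AM–2:38 PM = 8 h 44 min
Fri: 5:36 AM–4:33 PM = 10 h 57 min; less 30 min break → 10 h 27 min
Sat: 6:05 AM–11:32 AM = 5 h 27 min; less 10 min break → 5 h 17 min
Total: 7 h 13 min + 11 h 19 min + 8 h 44 min + 10 h 27 min + 5 h 17 min = 43 h 0 min.

43.00 hours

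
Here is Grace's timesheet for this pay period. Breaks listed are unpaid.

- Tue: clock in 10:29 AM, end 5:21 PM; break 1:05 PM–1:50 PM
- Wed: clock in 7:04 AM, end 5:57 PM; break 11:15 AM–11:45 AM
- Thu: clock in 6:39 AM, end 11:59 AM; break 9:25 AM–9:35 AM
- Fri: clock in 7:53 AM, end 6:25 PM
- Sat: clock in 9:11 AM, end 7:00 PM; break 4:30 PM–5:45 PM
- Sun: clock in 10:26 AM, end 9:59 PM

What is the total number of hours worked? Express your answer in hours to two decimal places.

Tue: 10:29 AM–5:21 PM = 6 h 52 min; less 45 min break → 6 h 7 min
Wed: 7:04 AM–5:57 PM = 10 h 53 min; less 30 min break → 10 h 23 min
Thu: 6:39 AM–11:59 AM = 5 h 20 min; less 10 min break → 5 h 10 min
Fri: 7:53 AM–6:25 PM = 10 h 32 min
Sat: 9:11 AM–7:00 PM = 9 h 49 min; less 75 min break → 8 h 34 min
Sun: 10:26 AM–9:59 PM = 11 h 33 min
Total: 6 h 7 min + 10 h 23 min + 5 h 10 min + 10 h 32 min + 8 h 34 min + 11 h 33 min = 52 h 19 min.

52.32 hours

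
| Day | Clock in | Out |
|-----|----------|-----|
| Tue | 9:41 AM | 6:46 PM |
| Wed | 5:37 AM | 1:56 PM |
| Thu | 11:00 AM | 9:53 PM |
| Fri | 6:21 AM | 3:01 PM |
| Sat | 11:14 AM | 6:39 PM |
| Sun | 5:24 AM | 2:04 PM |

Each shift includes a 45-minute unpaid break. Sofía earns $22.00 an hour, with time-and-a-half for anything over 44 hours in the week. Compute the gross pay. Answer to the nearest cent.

$1117.60

Tue: 9:41 AM–6:46 PM = 9 h 5 min; less 45 min break → 8 h 20 min
Wed: 5:37 AM–1:56 PM = 8 h 19 min; less 45 min break → 7 h 34 min
Thu: 11:00 AM–9:53 PM = 10 h 53 min; less 45 min break → 10 h 8 min
Fri: 6:21 AM–3:01 PM = 8 h 40 min; less 45 min break → 7 h 55 min
Sat: 11:14 AM–6:39 PM = 7 h 25 min; less 45 min break → 6 h 40 min
Sun: 5:24 AM–2:04 PM = 8 h 40 min; less 45 min break → 7 h 55 min
Total worked: 48 h 32 min = 2912 min.
Regular 44 h 0 min = 2640 min at $22.00/h; overtime 4 h 32 min = 272 min at $33.00/h.
Pay = (2640 × $22.00 + 272 × $33.00) ÷ 60 = $1117.60.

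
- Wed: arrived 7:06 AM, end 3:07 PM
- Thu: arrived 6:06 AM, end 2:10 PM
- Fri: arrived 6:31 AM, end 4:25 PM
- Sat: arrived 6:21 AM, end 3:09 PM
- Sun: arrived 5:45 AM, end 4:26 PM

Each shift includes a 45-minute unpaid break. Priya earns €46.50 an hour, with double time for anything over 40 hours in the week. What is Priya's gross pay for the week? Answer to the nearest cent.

€2019.65

Wed: 7:06 AM–3:07 PM = 8 h 1 min; less 45 min break → 7 h 16 min
Thu: 6:06 AM–2:10 PM = 8 h 4 min; less 45 min break → 7 h 19 min
Fri: 6:31 AM–4:25 PM = 9 h 54 min; less 45 min break → 9 h 9 min
Sat: 6:21 AM–3:09 PM = 8 h 48 min; less 45 min break → 8 h 3 min
Sun: 5:45 AM–4:26 PM = 10 h 41 min; less 45 min break → 9 h 56 min
Total worked: 41 h 43 min = 2503 min.
Regular 40 h 0 min = 2400 min at €46.50/h; overtime 1 h 43 min = 103 min at €93.00/h.
Pay = (2400 × €46.50 + 103 × €93.00) ÷ 60 = €2019.65.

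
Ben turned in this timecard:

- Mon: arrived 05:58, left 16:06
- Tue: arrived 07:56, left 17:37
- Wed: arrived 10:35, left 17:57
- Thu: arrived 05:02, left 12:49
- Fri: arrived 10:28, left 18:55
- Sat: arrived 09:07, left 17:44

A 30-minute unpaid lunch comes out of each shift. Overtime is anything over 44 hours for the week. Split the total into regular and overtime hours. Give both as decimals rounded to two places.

Regular 44.00 hours, overtime 5.03 hours

Mon: 05:58–16:06 = 10 h 8 min; less 30 min break → 9 h 38 min
Tue: 07:56–17:37 = 9 h 41 min; less 30 min break → 9 h 11 min
Wed: 10:35–17:57 = 7 h 22 min; less 30 min break → 6 h 52 min
Thu: 05:02–12:49 = 7 h 47 min; less 30 min break → 7 h 17 min
Fri: 10:28–18:55 = 8 h 27 min; less 30 min break → 7 h 57 min
Sat: 09:07–17:44 = 8 h 37 min; less 30 min break → 8 h 7 min
Total worked: 49 h 2 min = 49.03 h.
Threshold 44 h → overtime 5 h 2 min, regular 44 h 0 min.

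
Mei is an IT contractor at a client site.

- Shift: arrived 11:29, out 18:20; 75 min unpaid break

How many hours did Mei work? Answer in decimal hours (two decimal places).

Shift: 11:29–18:20 = 6 h 51 min; less 75 min break → 5 h 36 min

5.60 hours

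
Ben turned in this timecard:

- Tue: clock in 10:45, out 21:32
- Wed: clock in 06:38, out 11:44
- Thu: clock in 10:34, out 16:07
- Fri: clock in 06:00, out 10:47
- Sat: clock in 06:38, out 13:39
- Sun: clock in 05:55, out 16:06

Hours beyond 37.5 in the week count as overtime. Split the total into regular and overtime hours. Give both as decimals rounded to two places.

Regular 37.50 hours, overtime 5.92 hours

Tue: 10:45–21:32 = 10 h 47 min
Wed: 06:38–11:44 = 5 h 6 min
Thu: 10:34–16:07 = 5 h 33 min
Fri: 06:00–10:47 = 4 h 47 min
Sat: 06:38–13:39 = 7 h 1 min
Sun: 05:55–16:06 = 10 h 11 min
Total worked: 43 h 25 min = 43.42 h.
Threshold 37.5 h → overtime 5 h 55 min, regular 37 h 30 min.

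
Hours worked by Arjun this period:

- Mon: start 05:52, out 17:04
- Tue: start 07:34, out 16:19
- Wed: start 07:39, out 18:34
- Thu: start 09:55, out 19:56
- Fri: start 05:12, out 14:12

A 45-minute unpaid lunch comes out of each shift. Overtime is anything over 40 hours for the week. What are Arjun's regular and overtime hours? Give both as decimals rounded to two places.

Mon: 05:52–17:04 = 11 h 12 min; less 45 min break → 10 h 27 min
Tue: 07:34–16:19 = 8 h 45 min; less 45 min break → 8 h 0 min
Wed: 07:39–18:34 = 10 h 55 min; less 45 min break → 10 h 10 min
Thu: 09:55–19:56 = 10 h 1 min; less 45 min break → 9 h 16 min
Fri: 05:12–14:12 = 9 h 0 min; less 45 min break → 8 h 15 min
Total worked: 46 h 8 min = 46.13 h.
Threshold 40 h → overtime 6 h 8 min, regular 40 h 0 min.

Regular 40.00 hours, overtime 6.13 hours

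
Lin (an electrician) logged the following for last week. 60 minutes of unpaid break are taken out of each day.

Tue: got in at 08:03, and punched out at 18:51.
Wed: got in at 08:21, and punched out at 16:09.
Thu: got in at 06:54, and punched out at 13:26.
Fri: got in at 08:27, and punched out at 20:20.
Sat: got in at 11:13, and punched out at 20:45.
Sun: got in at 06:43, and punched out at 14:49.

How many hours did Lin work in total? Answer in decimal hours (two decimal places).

48.65 hours

Tue: 08:03–18:51 = 10 h 48 min; less 60 min break → 9 h 48 min
Wed: 08:21–16:09 = 7 h 48 min; less 60 min break → 6 h 48 min
Thu: 06:54–13:26 = 6 h 32 min; less 60 min break → 5 h 32 min
Fri: 08:27–20:20 = 11 h 53 min; less 60 min break → 10 h 53 min
Sat: 11:13–20:45 = 9 h 32 min; less 60 min break → 8 h 32 min
Sun: 06:43–14:49 = 8 h 6 min; less 60 min break → 7 h 6 min
Total: 9 h 48 min + 6 h 48 min + 5 h 32 min + 10 h 53 min + 8 h 32 min + 7 h 6 min = 48 h 39 min.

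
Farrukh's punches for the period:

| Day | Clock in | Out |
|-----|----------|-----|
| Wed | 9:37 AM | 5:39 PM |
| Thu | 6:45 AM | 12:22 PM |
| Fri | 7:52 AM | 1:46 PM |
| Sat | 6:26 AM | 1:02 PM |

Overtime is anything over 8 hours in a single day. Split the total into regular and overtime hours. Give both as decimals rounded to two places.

Wed: 9:37 AM–5:39 PM = 8 h 2 min
Thu: 6:45 AM–12:22 PM = 5 h 37 min
Fri: 7:52 AM–1:46 PM = 5 h 54 min
Sat: 6:26 AM–1:02 PM = 6 h 36 min
Wed reg 8 h 0 min / OT 0 h 2 min; Thu reg 5 h 37 min / OT 0 h 0 min; Fri reg 5 h 54 min / OT 0 h 0 min; Sat reg 6 h 36 min / OT 0 h 0 min.
Totals: regular 26 h 7 min, overtime 0 h 2 min.

Regular 26.12 hours, overtime 0.03 hours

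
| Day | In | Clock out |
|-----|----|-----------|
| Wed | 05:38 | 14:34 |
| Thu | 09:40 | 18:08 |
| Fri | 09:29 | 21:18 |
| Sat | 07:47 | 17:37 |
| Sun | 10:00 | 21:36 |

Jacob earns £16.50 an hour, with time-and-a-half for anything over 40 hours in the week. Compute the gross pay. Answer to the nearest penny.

Wed: 05:38–14:34 = 8 h 56 min
Thu: 09:40–18:08 = 8 h 28 min
Fri: 09:29–21:18 = 11 h 49 min
Sat: 07:47–17:37 = 9 h 50 min
Sun: 10:00–21:36 = 11 h 36 min
Total worked: 50 h 39 min = 3039 min.
Regular 40 h 0 min = 2400 min at £16.50/h; overtime 10 h 39 min = 639 min at £24.75/h.
Pay = (2400 × £16.50 + 639 × £24.75) ÷ 60 = £923.59.

£923.59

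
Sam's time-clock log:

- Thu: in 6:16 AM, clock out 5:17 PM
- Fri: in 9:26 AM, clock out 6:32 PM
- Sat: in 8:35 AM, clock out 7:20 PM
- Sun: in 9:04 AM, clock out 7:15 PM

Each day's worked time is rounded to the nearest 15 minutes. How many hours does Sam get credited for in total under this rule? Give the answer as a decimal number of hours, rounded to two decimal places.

Thu: 6:16 AM–5:17 PM = 11 h 1 min → rounds to 11 h 0 min
Fri: 9:26 AM–6:32 PM = 9 h 6 min → rounds to 9 h 0 min
Sat: 8:35 AM–7:20 PM = 10 h 45 min → rounds to 10 h 45 min
Sun: 9:04 AM–7:15 PM = 10 h 11 min → rounds to 10 h 15 min
Total credited: 41 h 0 min.

41.00 hours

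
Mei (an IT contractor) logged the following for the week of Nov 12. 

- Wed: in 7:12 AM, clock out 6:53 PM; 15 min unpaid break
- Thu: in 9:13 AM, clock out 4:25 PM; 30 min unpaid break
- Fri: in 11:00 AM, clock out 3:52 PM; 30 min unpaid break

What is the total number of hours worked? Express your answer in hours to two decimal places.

Wed: 7:12 AM–6:53 PM = 11 h 41 min; less 15 min break → 11 h 26 min
Thu: 9:13 AM–4:25 PM = 7 h 12 min; less 30 min break → 6 h 42 min
Fri: 11:00 AM–3:52 PM = 4 h 52 min; less 30 min break → 4 h 22 min
Total: 11 h 26 min + 6 h 42 min + 4 h 22 min = 22 h 30 min.

22.50 hours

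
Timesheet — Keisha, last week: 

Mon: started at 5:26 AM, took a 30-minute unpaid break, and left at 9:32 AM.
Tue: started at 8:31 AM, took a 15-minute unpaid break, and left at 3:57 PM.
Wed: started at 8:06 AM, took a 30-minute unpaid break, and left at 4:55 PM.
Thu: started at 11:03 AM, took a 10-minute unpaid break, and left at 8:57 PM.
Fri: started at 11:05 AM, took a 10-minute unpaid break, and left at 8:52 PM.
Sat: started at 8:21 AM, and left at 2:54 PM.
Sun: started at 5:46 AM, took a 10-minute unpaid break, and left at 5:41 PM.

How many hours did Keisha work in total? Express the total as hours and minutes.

Mon: 5:26 AM–9:32 AM = 4 h 6 min; less 30 min break → 3 h 36 min
Tue: 8:31 AM–3:57 PM = 7 h 26 min; less 15 min break → 7 h 11 min
Wed: 8:06 AM–4:55 PM = 8 h 49 min; less 30 min break → 8 h 19 min
Thu: 11:03 AM–8:57 PM = 9 h 54 min; less 10 min break → 9 h 44 min
Fri: 11:05 AM–8:52 PM = 9 h 47 min; less 10 min break → 9 h 37 min
Sat: 8:21 AM–2:54 PM = 6 h 33 min
Sun: 5:46 AM–5:41 PM = 11 h 55 min; less 10 min break → 11 h 45 min
Total: 3 h 36 min + 7 h 11 min + 8 h 19 min + 9 h 44 min + 9 h 37 min + 6 h 33 min + 11 h 45 min = 56 h 45 min.

56 h 45 min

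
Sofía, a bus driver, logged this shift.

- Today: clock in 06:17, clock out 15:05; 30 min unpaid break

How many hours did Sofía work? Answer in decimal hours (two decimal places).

Today: 06:17–15:05 = 8 h 48 min; less 30 min break → 8 h 18 min

8.30 hours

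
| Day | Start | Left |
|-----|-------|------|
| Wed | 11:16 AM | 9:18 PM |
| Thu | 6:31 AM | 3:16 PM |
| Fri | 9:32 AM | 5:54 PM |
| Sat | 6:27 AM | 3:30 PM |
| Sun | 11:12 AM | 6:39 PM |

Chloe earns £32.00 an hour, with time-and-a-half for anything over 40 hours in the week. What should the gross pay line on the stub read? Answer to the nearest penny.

£1455.20

Wed: 11:16 AM–9:18 PM = 10 h 2 min
Thu: 6:31 AM–3:16 PM = 8 h 45 min
Fri: 9:32 AM–5:54 PM = 8 h 22 min
Sat: 6:27 AM–3:30 PM = 9 h 3 min
Sun: 11:12 AM–6:39 PM = 7 h 27 min
Total worked: 43 h 39 min = 2619 min.
Regular 40 h 0 min = 2400 min at £32.00/h; overtime 3 h 39 min = 219 min at £48.00/h.
Pay = (2400 × £32.00 + 219 × £48.00) ÷ 60 = £1455.20.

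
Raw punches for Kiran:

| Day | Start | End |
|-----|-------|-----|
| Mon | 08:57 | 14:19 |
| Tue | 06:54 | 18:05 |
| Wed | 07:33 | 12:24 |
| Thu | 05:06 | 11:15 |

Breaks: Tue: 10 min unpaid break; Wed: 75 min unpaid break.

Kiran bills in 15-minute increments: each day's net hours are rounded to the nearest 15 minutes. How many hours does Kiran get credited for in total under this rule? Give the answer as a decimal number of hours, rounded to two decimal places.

Mon: 08:57–14:19 = 5 h 22 min → rounds to 5 h 15 min
Tue: 06:54–18:05 = 11 h 11 min − 10 min = 11 h 1 min → rounds to 11 h 0 min
Wed: 07:33–12:24 = 4 h 51 min − 75 min = 3 h 36 min → rounds to 3 h 30 min
Thu: 05:06–11:15 = 6 h 9 min → rounds to 6 h 15 min
Total credited: 26 h 0 min.

26.00 hours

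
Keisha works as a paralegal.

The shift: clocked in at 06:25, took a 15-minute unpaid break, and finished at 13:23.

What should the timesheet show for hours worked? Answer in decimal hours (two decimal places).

The shift: 06:25–13:23 = 6 h 58 min; less 15 min break → 6 h 43 min

6.72 hours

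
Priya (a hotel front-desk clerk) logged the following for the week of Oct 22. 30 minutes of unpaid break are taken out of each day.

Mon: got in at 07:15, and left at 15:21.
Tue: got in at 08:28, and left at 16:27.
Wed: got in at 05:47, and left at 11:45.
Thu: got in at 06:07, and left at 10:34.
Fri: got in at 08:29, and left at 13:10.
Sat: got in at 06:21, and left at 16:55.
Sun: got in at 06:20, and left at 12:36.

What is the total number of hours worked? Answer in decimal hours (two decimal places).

Mon: 07:15–15:21 = 8 h 6 min; less 30 min break → 7 h 36 min
Tue: 08:28–16:27 = 7 h 59 min; less 30 min break → 7 h 29 min
Wed: 05:47–11:45 = 5 h 58 min; less 30 min break → 5 h 28 min
Thu: 06:07–10:34 = 4 h 27 min; less 30 min break → 3 h 57 min
Fri: 08:29–13:10 = 4 h 41 min; less 30 min break → 4 h 11 min
Sat: 06:21–16:55 = 10 h 34 min; less 30 min break → 10 h 4 min
Sun: 06:20–12:36 = 6 h 16 min; less 30 min break → 5 h 46 min
Total: 7 h 36 min + 7 h 29 min + 5 h 28 min + 3 h 57 min + 4 h 11 min + 10 h 4 min + 5 h 46 min = 44 h 31 min.

44.52 hours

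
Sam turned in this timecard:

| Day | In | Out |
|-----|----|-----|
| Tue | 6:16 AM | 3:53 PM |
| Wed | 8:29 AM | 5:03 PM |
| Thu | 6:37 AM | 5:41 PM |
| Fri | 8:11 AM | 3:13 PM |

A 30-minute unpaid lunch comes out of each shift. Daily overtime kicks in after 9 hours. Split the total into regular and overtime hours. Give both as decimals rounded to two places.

Regular 32.60 hours, overtime 1.68 hours

Tue: 6:16 AM–3:53 PM = 9 h 37 min; less 30 min break → 9 h 7 min
Wed: 8:29 AM–5:03 PM = 8 h 34 min; less 30 min break → 8 h 4 min
Thu: 6:37 AM–5:41 PM = 11 h 4 min; less 30 min break → 10 h 34 min
Fri: 8:11 AM–3:13 PM = 7 h 2 min; less 30 min break → 6 h 32 min
Tue reg 9 h 0 min / OT 0 h 7 min; Wed reg 8 h 4 min / OT 0 h 0 min; Thu reg 9 h 0 min / OT 1 h 34 min; Fri reg 6 h 32 min / OT 0 h 0 min.
Totals: regular 32 h 36 min, overtime 1 h 41 min.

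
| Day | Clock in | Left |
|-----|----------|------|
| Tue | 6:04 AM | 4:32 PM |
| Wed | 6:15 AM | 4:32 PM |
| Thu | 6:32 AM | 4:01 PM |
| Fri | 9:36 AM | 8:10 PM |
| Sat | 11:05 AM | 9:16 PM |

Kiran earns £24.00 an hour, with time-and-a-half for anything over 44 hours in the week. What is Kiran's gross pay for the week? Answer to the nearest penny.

£1307.40

Tue: 6:04 AM–4:32 PM = 10 h 28 min
Wed: 6:15 AM–4:32 PM = 10 h 17 min
Thu: 6:32 AM–4:01 PM = 9 h 29 min
Fri: 9:36 AM–8:10 PM = 10 h 34 min
Sat: 11:05 AM–9:16 PM = 10 h 11 min
Total worked: 50 h 59 min = 3059 min.
Regular 44 h 0 min = 2640 min at £24.00/h; overtime 6 h 59 min = 419 min at £36.00/h.
Pay = (2640 × £24.00 + 419 × £36.00) ÷ 60 = £1307.40.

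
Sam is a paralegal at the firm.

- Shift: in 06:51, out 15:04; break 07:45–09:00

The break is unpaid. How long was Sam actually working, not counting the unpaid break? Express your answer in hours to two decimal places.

Shift: 06:51–15:04 = 8 h 13 min; less 75 min break → 6 h 58 min

6.97 hours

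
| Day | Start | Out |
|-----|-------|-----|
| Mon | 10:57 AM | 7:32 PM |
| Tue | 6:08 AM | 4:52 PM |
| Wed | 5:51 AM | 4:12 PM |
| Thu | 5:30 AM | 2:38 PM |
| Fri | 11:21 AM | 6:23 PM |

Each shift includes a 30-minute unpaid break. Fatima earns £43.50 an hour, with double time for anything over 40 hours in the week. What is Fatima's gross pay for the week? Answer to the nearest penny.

£2030.00

Mon: 10:57 AM–7:32 PM = 8 h 35 min; less 30 min break → 8 h 5 min
Tue: 6:08 AM–4:52 PM = 10 h 44 min; less 30 min break → 10 h 14 min
Wed: 5:51 AM–4:12 PM = 10 h 21 min; less 30 min break → 9 h 51 min
Thu: 5:30 AM–2:38 PM = 9 h 8 min; less 30 min break → 8 h 38 min
Fri: 11:21 AM–6:23 PM = 7 h 2 min; less 30 min break → 6 h 32 min
Total worked: 43 h 20 min = 2600 min.
Regular 40 h 0 min = 2400 min at £43.50/h; overtime 3 h 20 min = 200 min at £87.00/h.
Pay = (2400 × £43.50 + 200 × £87.00) ÷ 60 = £2030.00.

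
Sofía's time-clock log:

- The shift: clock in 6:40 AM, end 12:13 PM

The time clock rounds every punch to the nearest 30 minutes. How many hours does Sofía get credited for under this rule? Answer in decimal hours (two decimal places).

The shift: in 6:40 AM→6:30 AM, out 12:13 PM→12:00 PM; 5 h 30 min

5.50 hours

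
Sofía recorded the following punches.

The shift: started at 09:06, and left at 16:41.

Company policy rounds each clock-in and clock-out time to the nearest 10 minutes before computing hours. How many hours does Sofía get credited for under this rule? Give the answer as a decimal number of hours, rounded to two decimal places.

The shift: in 09:06→09:10, out 16:41→16:40; 7 h 30 min

7.50 hours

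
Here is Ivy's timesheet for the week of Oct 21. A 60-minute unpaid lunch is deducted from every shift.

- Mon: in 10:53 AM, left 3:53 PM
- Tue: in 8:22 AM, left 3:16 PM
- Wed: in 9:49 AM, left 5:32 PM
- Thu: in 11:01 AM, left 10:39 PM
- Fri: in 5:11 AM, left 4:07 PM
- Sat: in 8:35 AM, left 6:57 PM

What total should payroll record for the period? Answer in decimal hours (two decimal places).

46.55 hours

Mon: 10:53 AM–3:53 PM = 5 h 0 min; less 60 min break → 4 h 0 min
Tue: 8:22 AM–3:16 PM = 6 h 54 min; less 60 min break → 5 h 54 min
Wed: 9:49 AM–5:32 PM = 7 h 43 min; less 60 min break → 6 h 43 min
Thu: 11:01 AM–10:39 PM = 11 h 38 min; less 60 min break → 10 h 38 min
Fri: 5:11 AM–4:07 PM = 10 h 56 min; less 60 min break → 9 h 56 min
Sat: 8:35 AM–6:57 PM = 10 h 22 min; less 60 min break → 9 h 22 min
Total: 4 h 0 min + 5 h 54 min + 6 h 43 min + 10 h 38 min + 9 h 56 min + 9 h 22 min = 46 h 33 min.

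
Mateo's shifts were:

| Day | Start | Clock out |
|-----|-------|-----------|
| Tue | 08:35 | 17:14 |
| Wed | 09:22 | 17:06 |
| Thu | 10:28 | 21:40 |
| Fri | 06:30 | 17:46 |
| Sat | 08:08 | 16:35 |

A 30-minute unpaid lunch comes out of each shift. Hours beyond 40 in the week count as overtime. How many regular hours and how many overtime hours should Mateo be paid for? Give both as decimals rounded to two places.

Tue: 08:35–17:14 = 8 h 39 min; less 30 min break → 8 h 9 min
Wed: 09:22–17:06 = 7 h 44 min; less 30 min break → 7 h 14 min
Thu: 10:28–21:40 = 11 h 12 min; less 30 min break → 10 h 42 min
Fri: 06:30–17:46 = 11 h 16 min; less 30 min break → 10 h 46 min
Sat: 08:08–16:35 = 8 h 27 min; less 30 min break → 7 h 57 min
Total worked: 44 h 48 min = 44.80 h.
Threshold 40 h → overtime 4 h 48 min, regular 40 h 0 min.

Regular 40.00 hours, overtime 4.80 hours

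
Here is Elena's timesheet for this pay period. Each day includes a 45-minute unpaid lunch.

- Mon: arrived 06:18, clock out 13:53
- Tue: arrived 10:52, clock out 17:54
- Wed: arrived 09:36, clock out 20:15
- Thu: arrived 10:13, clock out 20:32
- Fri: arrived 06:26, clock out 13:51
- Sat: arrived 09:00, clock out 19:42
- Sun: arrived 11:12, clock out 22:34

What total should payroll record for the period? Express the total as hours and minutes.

59 h 49 min

Mon: 06:18–13:53 = 7 h 35 min; less 45 min break → 6 h 50 min
Tue: 10:52–17:54 = 7 h 2 min; less 45 min break → 6 h 17 min
Wed: 09:36–20:15 = 10 h 39 min; less 45 min break → 9 h 54 min
Thu: 10:13–20:32 = 10 h 19 min; less 45 min break → 9 h 34 min
Fri: 06:26–13:51 = 7 h 25 min; less 45 min break → 6 h 40 min
Sat: 09:00–19:42 = 10 h 42 min; less 45 min break → 9 h 57 min
Sun: 11:12–22:34 = 11 h 22 min; less 45 min break → 10 h 37 min
Total: 6 h 50 min + 6 h 17 min + 9 h 54 min + 9 h 34 min + 6 h 40 min + 9 h 57 min + 10 h 37 min = 59 h 49 min.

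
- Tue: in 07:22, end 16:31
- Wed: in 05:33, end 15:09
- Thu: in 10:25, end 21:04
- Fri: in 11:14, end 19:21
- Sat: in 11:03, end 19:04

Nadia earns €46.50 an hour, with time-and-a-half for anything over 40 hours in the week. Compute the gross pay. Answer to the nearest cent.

€2245.95

Tue: 07:22–16:31 = 9 h 9 min
Wed: 05:33–15:09 = 9 h 36 min
Thu: 10:25–21:04 = 10 h 39 min
Fri: 11:14–19:21 = 8 h 7 min
Sat: 11:03–19:04 = 8 h 1 min
Total worked: 45 h 32 min = 2732 min.
Regular 40 h 0 min = 2400 min at €46.50/h; overtime 5 h 32 min = 332 min at €69.75/h.
Pay = (2400 × €46.50 + 332 × €69.75) ÷ 60 = €2245.95.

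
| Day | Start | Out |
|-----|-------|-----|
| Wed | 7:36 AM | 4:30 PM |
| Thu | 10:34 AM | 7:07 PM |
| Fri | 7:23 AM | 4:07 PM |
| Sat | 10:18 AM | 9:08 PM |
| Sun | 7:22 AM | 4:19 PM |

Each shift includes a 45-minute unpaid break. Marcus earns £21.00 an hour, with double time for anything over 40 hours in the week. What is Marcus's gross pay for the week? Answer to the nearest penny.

£933.10

Wed: 7:36 AM–4:30 PM = 8 h 54 min; less 45 min break → 8 h 9 min
Thu: 10:34 AM–7:07 PM = 8 h 33 min; less 45 min break → 7 h 48 min
Fri: 7:23 AM–4:07 PM = 8 h 44 min; less 45 min break → 7 h 59 min
Sat: 10:18 AM–9:08 PM = 10 h 50 min; less 45 min break → 10 h 5 min
Sun: 7:22 AM–4:19 PM = 8 h 57 min; less 45 min break → 8 h 12 min
Total worked: 42 h 13 min = 2533 min.
Regular 40 h 0 min = 2400 min at £21.00/h; overtime 2 h 13 min = 133 min at £42.00/h.
Pay = (2400 × £21.00 + 133 × £42.00) ÷ 60 = £933.10.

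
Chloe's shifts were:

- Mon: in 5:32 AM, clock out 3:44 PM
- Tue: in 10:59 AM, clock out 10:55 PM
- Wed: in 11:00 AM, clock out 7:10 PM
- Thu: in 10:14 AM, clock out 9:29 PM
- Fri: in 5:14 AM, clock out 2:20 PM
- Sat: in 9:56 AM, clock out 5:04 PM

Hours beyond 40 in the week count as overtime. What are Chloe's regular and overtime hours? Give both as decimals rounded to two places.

Regular 40.00 hours, overtime 17.78 hours

Mon: 5:32 AM–3:44 PM = 10 h 12 min
Tue: 10:59 AM–10:55 PM = 11 h 56 min
Wed: 11:00 AM–7:10 PM = 8 h 10 min
Thu: 10:14 AM–9:29 PM = 11 h 15 min
Fri: 5:14 AM–2:20 PM = 9 h 6 min
Sat: 9:56 AM–5:04 PM = 7 h 8 min
Total worked: 57 h 47 min = 57.78 h.
Threshold 40 h → overtime 17 h 47 min, regular 40 h 0 min.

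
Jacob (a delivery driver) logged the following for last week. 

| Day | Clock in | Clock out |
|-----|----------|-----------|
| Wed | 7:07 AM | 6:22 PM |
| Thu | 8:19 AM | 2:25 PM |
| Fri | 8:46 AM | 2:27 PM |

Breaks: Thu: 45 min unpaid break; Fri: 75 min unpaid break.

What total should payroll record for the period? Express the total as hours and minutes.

Wed: 7:07 AM–6:22 PM = 11 h 15 min
Thu: 8:19 AM–2:25 PM = 6 h 6 min; less 45 min break → 5 h 21 min
Fri: 8:46 AM–2:27 PM = 5 h 41 min; less 75 min break → 4 h 26 min
Total: 11 h 15 min + 5 h 21 min + 4 h 26 min = 21 h 2 min.

21 h 2 min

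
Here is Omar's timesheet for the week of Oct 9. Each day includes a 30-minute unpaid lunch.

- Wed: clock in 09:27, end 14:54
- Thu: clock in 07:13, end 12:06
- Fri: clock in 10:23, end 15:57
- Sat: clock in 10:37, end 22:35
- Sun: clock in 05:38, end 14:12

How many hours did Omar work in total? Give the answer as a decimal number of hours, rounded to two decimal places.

Wed: 09:27–14:54 = 5 h 27 min; less 30 min break → 4 h 57 min
Thu: 07:13–12:06 = 4 h 53 min; less 30 min break → 4 h 23 min
Fri: 10:23–15:57 = 5 h 34 min; less 30 min break → 5 h 4 min
Sat: 10:37–22:35 = 11 h 58 min; less 30 min break → 11 h 28 min
Sun: 05:38–14:12 = 8 h 34 min; less 30 min break → 8 h 4 min
Total: 4 h 57 min + 4 h 23 min + 5 h 4 min + 11 h 28 min + 8 h 4 min = 33 h 56 min.

33.93 hours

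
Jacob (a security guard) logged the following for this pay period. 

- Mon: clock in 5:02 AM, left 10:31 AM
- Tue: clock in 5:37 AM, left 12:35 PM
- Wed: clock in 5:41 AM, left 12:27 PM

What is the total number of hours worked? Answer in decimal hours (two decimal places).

19.22 hours

Mon: 5:02 AM–10:31 AM = 5 h 29 min
Tue: 5:37 AM–12:35 PM = 6 h 58 min
Wed: 5:41 AM–12:27 PM = 6 h 46 min
Total: 5 h 29 min + 6 h 58 min + 6 h 46 min = 19 h 13 min.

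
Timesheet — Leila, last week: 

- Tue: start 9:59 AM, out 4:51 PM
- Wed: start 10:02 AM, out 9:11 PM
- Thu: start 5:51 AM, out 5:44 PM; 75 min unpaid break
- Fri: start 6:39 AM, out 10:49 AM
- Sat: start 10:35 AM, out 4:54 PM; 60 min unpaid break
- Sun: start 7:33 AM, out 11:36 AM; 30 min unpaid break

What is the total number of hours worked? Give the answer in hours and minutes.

41 h 41 min

Tue: 9:59 AM–4:51 PM = 6 h 52 min
Wed: 10:02 AM–9:11 PM = 11 h 9 min
Thu: 5:51 AM–5:44 PM = 11 h 53 min; less 75 min break → 10 h 38 min
Fri: 6:39 AM–10:49 AM = 4 h 10 min
Sat: 10:35 AM–4:54 PM = 6 h 19 min; less 60 min break → 5 h 19 min
Sun: 7:33 AM–11:36 AM = 4 h 3 min; less 30 min break → 3 h 33 min
Total: 6 h 52 min + 11 h 9 min + 10 h 38 min + 4 h 10 min + 5 h 19 min + 3 h 33 min = 41 h 41 min.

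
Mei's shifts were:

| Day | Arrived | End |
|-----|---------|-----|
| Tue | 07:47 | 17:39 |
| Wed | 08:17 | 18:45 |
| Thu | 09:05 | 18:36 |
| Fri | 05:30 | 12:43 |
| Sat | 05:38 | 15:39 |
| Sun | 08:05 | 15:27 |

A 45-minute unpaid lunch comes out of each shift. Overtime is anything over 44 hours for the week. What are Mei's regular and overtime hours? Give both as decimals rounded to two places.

Regular 44.00 hours, overtime 5.95 hours

Tue: 07:47–17:39 = 9 h 52 min; less 45 min break → 9 h 7 min
Wed: 08:17–18:45 = 10 h 28 min; less 45 min break → 9 h 43 min
Thu: 09:05–18:36 = 9 h 31 min; less 45 min break → 8 h 46 min
Fri: 05:30–12:43 = 7 h 13 min; less 45 min break → 6 h 28 min
Sat: 05:38–15:39 = 10 h 1 min; less 45 min break → 9 h 16 min
Sun: 08:05–15:27 = 7 h 22 min; less 45 min break → 6 h 37 min
Total worked: 49 h 57 min = 49.95 h.
Threshold 44 h → overtime 5 h 57 min, regular 44 h 0 min.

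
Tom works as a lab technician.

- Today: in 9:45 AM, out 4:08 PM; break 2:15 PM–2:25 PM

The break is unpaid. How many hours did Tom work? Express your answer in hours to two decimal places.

Today: 9:45 AM–4:08 PM = 6 h 23 min; less 10 min break → 6 h 13 min

6.22 hours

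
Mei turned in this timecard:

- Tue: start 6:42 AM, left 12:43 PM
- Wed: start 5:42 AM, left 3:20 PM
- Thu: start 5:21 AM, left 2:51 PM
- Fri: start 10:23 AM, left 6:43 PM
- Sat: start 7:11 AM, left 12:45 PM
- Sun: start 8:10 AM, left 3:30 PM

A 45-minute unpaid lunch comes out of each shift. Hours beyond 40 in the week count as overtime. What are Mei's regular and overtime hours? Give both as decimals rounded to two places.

Tue: 6:42 AM–12:43 PM = 6 h 1 min; less 45 min break → 5 h 16 min
Wed: 5:42 AM–3:20 PM = 9 h 38 min; less 45 min break → 8 h 53 min
Thu: 5:21 AM–2:51 PM = 9 h 30 min; less 45 min break → 8 h 45 min
Fri: 10:23 AM–6:43 PM = 8 h 20 min; less 45 min break → 7 h 35 min
Sat: 7:11 AM–12:45 PM = 5 h 34 min; less 45 min break → 4 h 49 min
Sun: 8:10 AM–3:30 PM = 7 h 20 min; less 45 min break → 6 h 35 min
Total worked: 41 h 53 min = 41.88 h.
Threshold 40 h → overtime 1 h 53 min, regular 40 h 0 min.

Regular 40.00 hours, overtime 1.88 hours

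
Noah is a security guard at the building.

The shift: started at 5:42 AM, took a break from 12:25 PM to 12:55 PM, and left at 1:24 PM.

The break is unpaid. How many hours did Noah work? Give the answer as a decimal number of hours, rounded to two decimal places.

The shift: 5:42 AM–1:24 PM = 7 h 42 min; less 30 min break → 7 h 12 min

7.20 hours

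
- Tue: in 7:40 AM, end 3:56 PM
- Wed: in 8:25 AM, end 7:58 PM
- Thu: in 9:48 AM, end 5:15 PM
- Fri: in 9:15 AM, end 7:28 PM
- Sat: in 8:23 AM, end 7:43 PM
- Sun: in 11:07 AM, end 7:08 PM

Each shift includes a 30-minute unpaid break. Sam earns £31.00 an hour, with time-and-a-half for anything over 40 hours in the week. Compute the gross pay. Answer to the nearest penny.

Tue: 7:40 AM–3:56 PM = 8 h 16 min; less 30 min break → 7 h 46 min
Wed: 8:25 AM–7:58 PM = 11 h 33 min; less 30 min break → 11 h 3 min
Thu: 9:48 AM–5:15 PM = 7 h 27 min; less 30 min break → 6 h 57 min
Fri: 9:15 AM–7:28 PM = 10 h 13 min; less 30 min break → 9 h 43 min
Sat: 8:23 AM–7:43 PM = 11 h 20 min; less 30 min break → 10 h 50 min
Sun: 11:07 AM–7:08 PM = 8 h 1 min; less 30 min break → 7 h 31 min
Total worked: 53 h 50 min = 3230 min.
Regular 40 h 0 min = 2400 min at £31.00/h; overtime 13 h 50 min = 830 min at £46.50/h.
Pay = (2400 × £31.00 + 830 × £46.50) ÷ 60 = £1883.25.

£1883.25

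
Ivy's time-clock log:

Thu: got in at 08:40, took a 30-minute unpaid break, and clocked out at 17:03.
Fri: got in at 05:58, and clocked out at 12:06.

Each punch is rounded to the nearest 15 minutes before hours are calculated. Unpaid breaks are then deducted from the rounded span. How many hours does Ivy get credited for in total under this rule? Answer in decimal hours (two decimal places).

13.75 hours

Thu: in 08:40→08:45, out 17:03→17:00; 8 h 15 min − 30 min = 7 h 45 min
Fri: in 05:58→06:00, out 12:06→12:00; 6 h 0 min
Total credited: 13 h 45 min.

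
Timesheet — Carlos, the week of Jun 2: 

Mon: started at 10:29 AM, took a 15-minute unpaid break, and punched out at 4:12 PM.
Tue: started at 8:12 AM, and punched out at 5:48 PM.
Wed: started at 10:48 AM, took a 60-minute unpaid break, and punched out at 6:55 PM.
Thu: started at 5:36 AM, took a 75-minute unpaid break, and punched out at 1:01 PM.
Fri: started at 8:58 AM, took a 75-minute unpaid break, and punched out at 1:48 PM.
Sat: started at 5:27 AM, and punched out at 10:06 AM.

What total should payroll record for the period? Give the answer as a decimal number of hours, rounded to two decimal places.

Mon: 10:29 AM–4:12 PM = 5 h 43 min; less 15 min break → 5 h 28 min
Tue: 8:12 AM–5:48 PM = 9 h 36 min
Wed: 10:48 AM–6:55 PM = 8 h 7 min; less 60 min break → 7 h 7 min
Thu: 5:36 AM–1:01 PM = 7 h 25 min; less 75 min break → 6 h 10 min
Fri: 8:58 AM–1:48 PM = 4 h 50 min; less 75 min break → 3 h 35 min
Sat: 5:27 AM–10:06 AM = 4 h 39 min
Total: 5 h 28 min + 9 h 36 min + 7 h 7 min + 6 h 10 min + 3 h 35 min + 4 h 39 min = 36 h 35 min.

36.58 hours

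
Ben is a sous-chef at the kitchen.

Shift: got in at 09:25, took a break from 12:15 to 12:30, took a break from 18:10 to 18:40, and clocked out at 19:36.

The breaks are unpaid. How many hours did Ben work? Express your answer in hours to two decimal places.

9.43 hours

Shift: 09:25–19:36 = 10 h 11 min; less 45 min break → 9 h 26 min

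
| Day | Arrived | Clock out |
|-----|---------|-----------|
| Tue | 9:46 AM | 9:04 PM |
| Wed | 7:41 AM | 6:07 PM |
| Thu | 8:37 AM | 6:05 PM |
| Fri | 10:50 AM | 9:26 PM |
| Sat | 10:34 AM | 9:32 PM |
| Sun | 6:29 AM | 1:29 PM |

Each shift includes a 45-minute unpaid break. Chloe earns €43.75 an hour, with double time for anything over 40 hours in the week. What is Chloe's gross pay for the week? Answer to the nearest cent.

Tue: 9:46 AM–9:04 PM = 11 h 18 min; less 45 min break → 10 h 33 min
Wed: 7:41 AM–6:07 PM = 10 h 26 min; less 45 min break → 9 h 41 min
Thu: 8:37 AM–6:05 PM = 9 h 28 min; less 45 min break → 8 h 43 min
Fri: 10:50 AM–9:26 PM = 10 h 36 min; less 45 min break → 9 h 51 min
Sat: 10:34 AM–9:32 PM = 10 h 58 min; less 45 min break → 10 h 13 min
Sun: 6:29 AM–1:29 PM = 7 h 0 min; less 45 min break → 6 h 15 min
Total worked: 55 h 16 min = 3316 min.
Regular 40 h 0 min = 2400 min at €43.75/h; overtime 15 h 16 min = 916 min at €87.50/h.
Pay = (2400 × €43.75 + 916 × €87.50) ÷ 60 = €3085.83.

€3085.83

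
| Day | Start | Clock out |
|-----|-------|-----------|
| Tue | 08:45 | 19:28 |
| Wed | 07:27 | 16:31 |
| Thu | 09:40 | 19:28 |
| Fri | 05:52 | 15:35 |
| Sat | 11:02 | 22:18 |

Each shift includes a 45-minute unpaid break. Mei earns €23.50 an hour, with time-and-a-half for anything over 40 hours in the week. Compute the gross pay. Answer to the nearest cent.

Tue: 08:45–19:28 = 10 h 43 min; less 45 min break → 9 h 58 min
Wed: 07:27–16:31 = 9 h 4 min; less 45 min break → 8 h 19 min
Thu: 09:40–19:28 = 9 h 48 min; less 45 min break → 9 h 3 min
Fri: 05:52–15:35 = 9 h 43 min; less 45 min break → 8 h 58 min
Sat: 11:02–22:18 = 11 h 16 min; less 45 min break → 10 h 31 min
Total worked: 46 h 49 min = 2809 min.
Regular 40 h 0 min = 2400 min at €23.50/h; overtime 6 h 49 min = 409 min at €35.25/h.
Pay = (2400 × €23.50 + 409 × €35.25) ÷ 60 = €1180.29.

€1180.29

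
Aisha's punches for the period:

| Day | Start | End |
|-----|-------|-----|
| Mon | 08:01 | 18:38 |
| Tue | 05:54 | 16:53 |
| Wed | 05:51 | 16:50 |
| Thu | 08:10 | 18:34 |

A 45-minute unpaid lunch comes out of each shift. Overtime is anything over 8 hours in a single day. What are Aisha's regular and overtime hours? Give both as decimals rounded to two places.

Mon: 08:01–18:38 = 10 h 37 min; less 45 min break → 9 h 52 min
Tue: 05:54–16:53 = 10 h 59 min; less 45 min break → 10 h 14 min
Wed: 05:51–16:50 = 10 h 59 min; less 45 min break → 10 h 14 min
Thu: 08:10–18:34 = 10 h 24 min; less 45 min break → 9 h 39 min
Mon reg 8 h 0 min / OT 1 h 52 min; Tue reg 8 h 0 min / OT 2 h 14 min; Wed reg 8 h 0 min / OT 2 h 14 min; Thu reg 8 h 0 min / OT 1 h 39 min.
Totals: regular 32 h 0 min, overtime 7 h 59 min.

Regular 32.00 hours, overtime 7.98 hours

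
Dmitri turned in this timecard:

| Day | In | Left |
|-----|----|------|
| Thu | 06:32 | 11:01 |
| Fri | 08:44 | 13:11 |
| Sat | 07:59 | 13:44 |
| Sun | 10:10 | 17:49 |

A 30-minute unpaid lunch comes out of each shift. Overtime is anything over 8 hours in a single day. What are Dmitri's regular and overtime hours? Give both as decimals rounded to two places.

Thu: 06:32–11:01 = 4 h 29 min; less 30 min break → 3 h 59 min
Fri: 08:44–13:11 = 4 h 27 min; less 30 min break → 3 h 57 min
Sat: 07:59–13:44 = 5 h 45 min; less 30 min break → 5 h 15 min
Sun: 10:10–17:49 = 7 h 39 min; less 30 min break → 7 h 9 min
Thu reg 3 h 59 min / OT 0 h 0 min; Fri reg 3 h 57 min / OT 0 h 0 min; Sat reg 5 h 15 min / OT 0 h 0 min; Sun reg 7 h 9 min / OT 0 h 0 min.
Totals: regular 20 h 20 min, overtime 0 h 0 min.

Regular 20.33 hours, overtime 0.00 hours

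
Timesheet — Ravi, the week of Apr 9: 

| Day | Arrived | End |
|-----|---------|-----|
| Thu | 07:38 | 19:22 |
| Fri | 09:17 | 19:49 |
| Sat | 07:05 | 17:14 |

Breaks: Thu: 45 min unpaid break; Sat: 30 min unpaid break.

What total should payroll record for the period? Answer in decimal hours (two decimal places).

31.17 hours

Thu: 07:38–19:22 = 11 h 44 min; less 45 min break → 10 h 59 min
Fri: 09:17–19:49 = 10 h 32 min
Sat: 07:05–17:14 = 10 h 9 min; less 30 min break → 9 h 39 min
Total: 10 h 59 min + 10 h 32 min + 9 h 39 min = 31 h 10 min.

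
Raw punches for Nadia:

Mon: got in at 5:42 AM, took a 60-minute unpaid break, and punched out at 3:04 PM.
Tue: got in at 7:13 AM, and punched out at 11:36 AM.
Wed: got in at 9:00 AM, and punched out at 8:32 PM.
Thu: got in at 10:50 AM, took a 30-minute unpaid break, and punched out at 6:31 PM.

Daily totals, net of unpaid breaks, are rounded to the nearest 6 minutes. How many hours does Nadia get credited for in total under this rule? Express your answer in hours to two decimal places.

31.50 hours

Mon: 5:42 AM–3:04 PM = 9 h 22 min − 60 min = 8 h 22 min → rounds to 8 h 24 min
Tue: 7:13 AM–11:36 AM = 4 h 23 min → rounds to 4 h 24 min
Wed: 9:00 AM–8:32 PM = 11 h 32 min → rounds to 11 h 30 min
Thu: 10:50 AM–6:31 PM = 7 h 41 min − 30 min = 7 h 11 min → rounds to 7 h 12 min
Total credited: 31 h 30 min.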